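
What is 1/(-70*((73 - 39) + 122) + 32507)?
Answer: 1/21587 ≈ 4.6324e-5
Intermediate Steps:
1/(-70*((73 - 39) + 122) + 32507) = 1/(-70*(34 + 122) + 32507) = 1/(-70*156 + 32507) = 1/(-10920 + 32507) = 1/21587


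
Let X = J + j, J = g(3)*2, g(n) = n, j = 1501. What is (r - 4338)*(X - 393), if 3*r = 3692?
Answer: -10384708/3 ≈ -3.4616e+6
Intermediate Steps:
r = 3692/3 (r = (1/3)*3692 = 3692/3 ≈ 1230.7)
J = 6 (J = 3*2 = 6)
X = 1507 (X = 6 + 1501 = 1507)
(r - 4338)*(X - 393) = (3692/3 - 4338)*(1507 - 393) = -9322/3*1114 = -10384708/3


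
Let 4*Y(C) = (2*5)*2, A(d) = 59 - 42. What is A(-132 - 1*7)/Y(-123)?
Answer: 17/5 ≈ 3.4000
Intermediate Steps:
A(d) = 17
Y(C) = 5 (Y(C) = ((2*5)*2)/4 = (10*2)/4 = (¼)*20 = 5)
A(-132 - 1*7)/Y(-123) = 17/5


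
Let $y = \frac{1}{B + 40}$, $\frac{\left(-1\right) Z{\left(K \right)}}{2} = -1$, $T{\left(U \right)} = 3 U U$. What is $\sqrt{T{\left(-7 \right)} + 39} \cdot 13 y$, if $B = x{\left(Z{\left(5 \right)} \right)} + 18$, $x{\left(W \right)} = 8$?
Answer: $\frac{13 \sqrt{186}}{66} \approx 2.6863$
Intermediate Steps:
$T{\left(U \right)} = 3 U^{2}$
$Z{\left(K \right)} = 2$ ($Z{\left(K \right)} = \left(-2\right) \left(-1\right) = 2$)
$B = 26$ ($B = 8 + 18 = 26$)
$y = \frac{1}{66}$ ($y = \frac{1}{26 + 40} = \frac{1}{66} \approx 0.015152$)
$\sqrt{T{\left(-7 \right)} + 39} \cdot 13 y = \sqrt{3 \left(-7\right)^{2} + 39} \cdot 13 \cdot \frac{1}{66} = \sqrt{3 \cdot 49 + 39} \cdot 13 \cdot \frac{1}{66} = \sqrt{147 + 39} \cdot 13 \cdot \frac{1}{66} = \sqrt{186} \cdot 13 \cdot \frac{1}{66} = 13 \sqrt{186} \cdot \frac{1}{66} = \frac{13 \sqrt{186}}{66}$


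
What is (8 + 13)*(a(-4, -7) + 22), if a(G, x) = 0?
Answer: 462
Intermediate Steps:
(8 + 13)*(a(-4, -7) + 22) = (8 + 13)*(0 + 22) = 21*22 = 462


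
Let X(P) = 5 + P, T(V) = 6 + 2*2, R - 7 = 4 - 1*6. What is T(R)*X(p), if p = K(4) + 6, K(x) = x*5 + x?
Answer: 350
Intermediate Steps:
R = 5 (R = 7 + (4 - 1*6) = 7 + (4 - 6) = 7 - 2 = 5)
T(V) = 10 (T(V) = 6 + 4 = 10)
K(x) = 6*x (K(x) = 5*x + x = 6*x)
p = 30 (p = 6*4 + 6 = 24 + 6 = 30)
T(R)*X(p) = 10*(5 + 30) = 10*35 = 350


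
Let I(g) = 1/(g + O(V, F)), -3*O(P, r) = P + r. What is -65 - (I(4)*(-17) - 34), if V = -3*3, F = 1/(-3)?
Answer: -1831/64 ≈ -28.609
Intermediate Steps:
F = -⅓ ≈ -0.33333
V = -9
O(P, r) = -P/3 - r/3 (O(P, r) = -(P + r)/3 = -P/3 - r/3)
I(g) = 1/(28/9 + g) (I(g) = 1/(g + (-⅓*(-9) - ⅓*(-⅓))) = 1/(g + (3 + ⅑)) = 1/(g + 28/9) = 1/(28/9 + g))
-65 - (I(4)*(-17) - 34) = -65 - ((9/(28 + 9*4))*(-17) - 34) = -65 - ((9/(28 + 36))*(-17) - 34) = -65 - ((9/64)*(-17) - 34) = -65 - (-153/64 - 34) = -65 - 1*(-2329/64) = -65 + 2329/64 = -1831/64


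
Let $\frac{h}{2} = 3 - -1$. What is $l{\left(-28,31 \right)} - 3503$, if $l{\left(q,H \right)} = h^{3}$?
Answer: $-2991$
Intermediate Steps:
$h = 8$ ($h = 2 \left(3 - -1\right) = 2 \left(3 + 1\right) = 2 \cdot 4 = 8$)
$l{\left(q,H \right)} = 512$ ($l{\left(q,H \right)} = 8^{3} = 512$)
$l{\left(-28,31 \right)} - 3503 = 512 - 3503 = -2991$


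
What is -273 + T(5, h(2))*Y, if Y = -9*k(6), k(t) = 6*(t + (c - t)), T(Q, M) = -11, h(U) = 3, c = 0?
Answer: -273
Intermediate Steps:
k(t) = 0 (k(t) = 6*(t + (0 - t)) = 6*(t - t) = 6*0 = 0)
Y = 0 (Y = -9*0 = 0)
-273 + T(5, h(2))*Y = -273 - 11*0 = -273 + 0 = -273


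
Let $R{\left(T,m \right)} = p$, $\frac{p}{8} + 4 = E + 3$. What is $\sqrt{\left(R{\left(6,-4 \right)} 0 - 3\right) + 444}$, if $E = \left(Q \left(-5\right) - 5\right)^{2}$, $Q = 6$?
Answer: $21$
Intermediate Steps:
$E = 1225$ ($E = \left(6 \left(-5\right) - 5\right)^{2} = \left(-30 - 5\right)^{2} = \left(-35\right)^{2} = 1225$)
$p = 9792$ ($p = -32 + 8 \left(1225 + 3\right) = -32 + 8 \cdot 1228 = -32 + 9824 = 9792$)
$R{\left(T,m \right)} = 9792$
$\sqrt{\left(R{\left(6,-4 \right)} 0 - 3\right) + 444} = \sqrt{\left(9792 \cdot 0 - 3\right) + 444} = \sqrt{\left(0 - 3\right) + 444} = \sqrt{-3 + 444} = \sqrt{441} = 21$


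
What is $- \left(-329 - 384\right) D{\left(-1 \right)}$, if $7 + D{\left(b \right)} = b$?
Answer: $-5704$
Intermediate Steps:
$D{\left(b \right)} = -7 + b$
$- \left(-329 - 384\right) D{\left(-1 \right)} = - \left(-329 - 384\right) \left(-7 - 1\right) = - \left(-713\right) \left(-8\right) = \left(-1\right) 5704 = -5704$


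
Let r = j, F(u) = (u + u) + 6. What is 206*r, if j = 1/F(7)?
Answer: 103/10 ≈ 10.300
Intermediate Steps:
F(u) = 6 + 2*u (F(u) = 2*u + 6 = 6 + 2*u)
j = 1/20 (j = 1/(6 + 2*7) = 1/(6 + 14) = 1/20 ≈ 0.050000)
r = 1/20 ≈ 0.050000
206*r = 206*(1/20) = 103/10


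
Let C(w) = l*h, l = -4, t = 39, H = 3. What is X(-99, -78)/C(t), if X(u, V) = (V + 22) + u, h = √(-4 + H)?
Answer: -155*I/4 ≈ -38.75*I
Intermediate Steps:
h = I (h = √(-4 + 3) = √(-1) = I ≈ 1.0*I)
C(w) = -4*I
X(u, V) = 22 + V + u (X(u, V) = (22 + V) + u = 22 + V + u)
X(-99, -78)/C(t) = (22 - 78 - 99)/((-4*I)) = -155*I/4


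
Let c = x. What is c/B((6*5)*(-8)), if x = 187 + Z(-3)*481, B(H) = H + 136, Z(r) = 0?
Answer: -187/104 ≈ -1.7981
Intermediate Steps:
B(H) = 136 + H
x = 187 (x = 187 + 0*481 = 187 + 0 = 187)
c = 187
c/B((6*5)*(-8)) = 187/(136 + (6*5)*(-8)) = 187/(136 + 30*(-8)) = 187/(136 - 240) = 187/(-104) = 187*(-1/104) = -187/104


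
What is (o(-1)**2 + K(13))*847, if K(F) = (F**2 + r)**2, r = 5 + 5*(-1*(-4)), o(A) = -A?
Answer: 31878539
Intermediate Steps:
r = 25 (r = 5 + 5*4 = 5 + 20 = 25)
K(F) = (25 + F**2)**2 (K(F) = (F**2 + 25)**2 = (25 + F**2)**2)
(o(-1)**2 + K(13))*847 = ((-1*(-1))**2 + (25 + 13**2)**2)*847 = (1**2 + (25 + 169)**2)*847 = (1 + 194**2)*847 = (1 + 37636)*847 = 37637*847 = 31878539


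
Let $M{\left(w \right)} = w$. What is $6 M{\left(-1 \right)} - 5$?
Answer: $-11$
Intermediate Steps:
$6 M{\left(-1 \right)} - 5 = 6 \left(-1\right) - 5 = -6 - 5 = -11$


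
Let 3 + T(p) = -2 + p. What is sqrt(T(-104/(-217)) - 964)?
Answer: I*sqrt(45606673)/217 ≈ 31.121*I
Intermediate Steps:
T(p) = -5 + p (T(p) = -3 + (-2 + p) = -5 + p)
sqrt(T(-104/(-217)) - 964) = sqrt((-5 - 104/(-217)) - 964) = sqrt((-5 - 104*(-1/217)) - 964) = sqrt((-5 + 104/217) - 964) = sqrt(-981/217 - 964) = sqrt(-210169/217) = I*sqrt(45606673)/217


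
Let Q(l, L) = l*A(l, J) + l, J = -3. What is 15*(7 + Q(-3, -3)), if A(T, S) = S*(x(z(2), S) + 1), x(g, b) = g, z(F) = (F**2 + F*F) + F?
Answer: 1545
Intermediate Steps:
z(F) = F + 2*F**2 (z(F) = (F**2 + F**2) + F = 2*F**2 + F = F + 2*F**2)
A(T, S) = 11*S (A(T, S) = S*(2*(1 + 2*2) + 1) = S*(2*(1 + 4) + 1) = S*(2*5 + 1) = S*(10 + 1) = S*11 = 11*S)
Q(l, L) = -32*l (Q(l, L) = l*(11*(-3)) + l = l*(-33) + l = -33*l + l = -32*l)
15*(7 + Q(-3, -3)) = 15*(7 - 32*(-3)) = 15*(7 + 96) = 15*103 = 1545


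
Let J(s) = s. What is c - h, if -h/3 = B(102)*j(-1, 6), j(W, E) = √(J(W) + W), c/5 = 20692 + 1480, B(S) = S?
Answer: 110860 + 306*I*√2 ≈ 1.1086e+5 + 432.75*I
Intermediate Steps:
c = 110860 (c = 5*(20692 + 1480) = 5*22172 = 110860)
j(W, E) = √2*√W (j(W, E) = √(W + W) = √(2*W) = √2*√W)
h = -306*I*√2 (h = -306*√2*√(-1) = -306*√2*I = -306*I*√2 ≈ -432.75*I)
c - h = 110860 - (-306)*I*√2 = 110860 + 306*I*√2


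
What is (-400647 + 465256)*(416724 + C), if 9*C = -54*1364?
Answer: 26395360860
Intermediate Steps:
C = -8184 (C = (-54*1364)/9 = (⅑)*(-73656) = -8184)
(-400647 + 465256)*(416724 + C) = (-400647 + 465256)*(416724 - 8184) = 64609*408540 = 26395360860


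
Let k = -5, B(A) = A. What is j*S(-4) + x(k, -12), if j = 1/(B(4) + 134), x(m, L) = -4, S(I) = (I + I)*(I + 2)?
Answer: -268/69 ≈ -3.8841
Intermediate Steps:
S(I) = 2*I*(2 + I) (S(I) = (2*I)*(2 + I) = 2*I*(2 + I))
j = 1/138 (j = 1/(4 + 134) = 1/138 ≈ 0.0072464)
j*S(-4) + x(k, -12) = (2*(-4)*(2 - 4))/138 - 4 = (2*(-4)*(-2))/138 - 4 = (1/138)*16 - 4 = 8/69 - 4 = -268/69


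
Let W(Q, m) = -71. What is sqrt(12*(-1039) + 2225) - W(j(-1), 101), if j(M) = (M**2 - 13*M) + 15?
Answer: 71 + I*sqrt(10243) ≈ 71.0 + 101.21*I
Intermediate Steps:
j(M) = 15 + M**2 - 13*M
sqrt(12*(-1039) + 2225) - W(j(-1), 101) = sqrt(12*(-1039) + 2225) - 1*(-71) = sqrt(-12468 + 2225) + 71 = sqrt(-10243) + 71 = I*sqrt(10243) + 71 = 71 + I*sqrt(10243)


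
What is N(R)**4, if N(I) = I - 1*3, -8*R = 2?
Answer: 28561/256 ≈ 111.57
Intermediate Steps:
R = -1/4 (R = -1/8*2 = -1/4 ≈ -0.25000)
N(I) = -3 + I (N(I) = I - 3 = -3 + I)
N(R)**4 = (-3 - 1/4)**4 = (-13/4)**4 = 28561/256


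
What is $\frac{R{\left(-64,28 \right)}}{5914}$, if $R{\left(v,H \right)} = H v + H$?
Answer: $- \frac{882}{2957} \approx -0.29828$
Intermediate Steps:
$R{\left(v,H \right)} = H + H v$
$\frac{R{\left(-64,28 \right)}}{5914} = \frac{28 \left(1 - 64\right)}{5914} = 28 \left(-63\right) \frac{1}{5914} = \left(-1764\right) \frac{1}{5914} = - \frac{882}{2957}$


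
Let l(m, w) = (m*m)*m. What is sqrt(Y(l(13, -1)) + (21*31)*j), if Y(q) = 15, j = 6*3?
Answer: sqrt(11733) ≈ 108.32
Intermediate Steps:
l(m, w) = m**3 (l(m, w) = m**2*m = m**3)
j = 18
sqrt(Y(l(13, -1)) + (21*31)*j) = sqrt(15 + (21*31)*18) = sqrt(15 + 651*18) = sqrt(15 + 11718) = sqrt(11733)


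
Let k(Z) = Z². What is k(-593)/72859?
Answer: 351649/72859 ≈ 4.8264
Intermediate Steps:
k(-593)/72859 = (-593)²/72859 = 351649*(1/72859) = 351649/72859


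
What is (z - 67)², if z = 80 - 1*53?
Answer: 1600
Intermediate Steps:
z = 27 (z = 80 - 53 = 27)
(z - 67)² = (27 - 67)² = (-40)² = 1600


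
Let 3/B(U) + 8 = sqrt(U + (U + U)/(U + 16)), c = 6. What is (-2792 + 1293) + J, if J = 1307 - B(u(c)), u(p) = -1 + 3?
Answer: -26634/139 + 9*sqrt(5)/278 ≈ -191.54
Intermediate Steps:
u(p) = 2
B(U) = 3/(-8 + sqrt(U + 2*U/(16 + U))) (B(U) = 3/(-8 + sqrt(U + (U + U)/(U + 16))) = 3/(-8 + sqrt(U + (2*U)/(16 + U))) = 3/(-8 + sqrt(U + 2*U/(16 + U))))
J = 1307 - 3/(-8 + 2*sqrt(5)/3) (J = 1307 - 3/(-8 + sqrt(2*(18 + 2)/(16 + 2))) = 1307 - 3/(-8 + sqrt(2*20/18)) = 1307 - 3/(-8 + sqrt(2*(1/18)*20)) = 1307 - 3/(-8 + sqrt(20/9)) = 1307 - 3/(-8 + 2*sqrt(5)/3) ≈ 1307.5)
(-2792 + 1293) + J = (-2792 + 1293) + (181727/139 + 9*sqrt(5)/278) = -1499 + (181727/139 + 9*sqrt(5)/278) = -26634/139 + 9*sqrt(5)/278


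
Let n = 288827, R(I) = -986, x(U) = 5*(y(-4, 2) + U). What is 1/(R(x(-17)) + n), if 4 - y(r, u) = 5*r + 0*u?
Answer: 1/287841 ≈ 3.4741e-6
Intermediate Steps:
y(r, u) = 4 - 5*r (y(r, u) = 4 - (5*r + 0*u) = 4 - (5*r + 0) = 4 - 5*r)
x(U) = 120 + 5*U (x(U) = 5*((4 - 5*(-4)) + U) = 5*((4 + 20) + U) = 5*(24 + U) = 120 + 5*U)
1/(R(x(-17)) + n) = 1/(-986 + 288827) = 1/287841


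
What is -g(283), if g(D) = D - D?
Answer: 0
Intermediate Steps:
g(D) = 0
-g(283) = -1*0 = 0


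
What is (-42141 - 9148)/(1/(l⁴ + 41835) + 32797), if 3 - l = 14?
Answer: -2896597564/1852243373 ≈ -1.5638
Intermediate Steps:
l = -11 (l = 3 - 1*14 = 3 - 14 = -11)
(-42141 - 9148)/(1/(l⁴ + 41835) + 32797) = (-42141 - 9148)/(1/((-11)⁴ + 41835) + 32797) = -51289/(1/(14641 + 41835) + 32797) = -51289/(1/56476 + 32797) = -51289/1852243373/56476 = -51289*56476/1852243373 = -2896597564/1852243373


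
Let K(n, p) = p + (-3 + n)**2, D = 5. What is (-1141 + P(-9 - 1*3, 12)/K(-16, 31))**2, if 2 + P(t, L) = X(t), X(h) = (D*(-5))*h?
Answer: 49946439169/38416 ≈ 1.3001e+6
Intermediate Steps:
X(h) = -25*h (X(h) = (5*(-5))*h = -25*h)
P(t, L) = -2 - 25*t
(-1141 + P(-9 - 1*3, 12)/K(-16, 31))**2 = (-1141 + (-2 - 25*(-9 - 1*3))/(31 + (-3 - 16)**2))**2 = (-1141 + (-2 - 25*(-9 - 3))/(31 + (-19)**2))**2 = (-1141 + (-2 - 25*(-12))/(31 + 361))**2 = (-1141 + (-2 + 300)/392)**2 = (-1141 + 298*(1/392))**2 = (-1141 + 149/196)**2 = (-223487/196)**2 = 49946439169/38416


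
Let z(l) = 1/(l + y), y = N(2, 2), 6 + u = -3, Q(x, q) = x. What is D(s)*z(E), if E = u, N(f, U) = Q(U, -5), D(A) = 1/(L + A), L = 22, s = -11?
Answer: -1/77 ≈ -0.012987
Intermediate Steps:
D(A) = 1/(22 + A)
N(f, U) = U
u = -9 (u = -6 - 3 = -9)
y = 2
E = -9
z(l) = 1/(2 + l) (z(l) = 1/(l + 2) = 1/(2 + l))
D(s)*z(E) = 1/((22 - 11)*(2 - 9)) = 1/(11*(-7)) = (1/11)*(-1/7) = -1/77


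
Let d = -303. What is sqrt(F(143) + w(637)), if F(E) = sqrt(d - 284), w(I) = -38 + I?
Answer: sqrt(599 + I*sqrt(587)) ≈ 24.479 + 0.4949*I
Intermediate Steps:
F(E) = I*sqrt(587) (F(E) = sqrt(-303 - 284) = sqrt(-587) = I*sqrt(587))
sqrt(F(143) + w(637)) = sqrt(I*sqrt(587) + (-38 + 637)) = sqrt(I*sqrt(587) + 599) = sqrt(599 + I*sqrt(587))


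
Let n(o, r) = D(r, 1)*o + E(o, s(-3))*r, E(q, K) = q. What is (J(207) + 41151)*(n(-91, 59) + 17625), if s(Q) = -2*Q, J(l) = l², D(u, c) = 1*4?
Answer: 998928000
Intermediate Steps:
D(u, c) = 4
n(o, r) = 4*o + o*r
(J(207) + 41151)*(n(-91, 59) + 17625) = (207² + 41151)*(-91*(4 + 59) + 17625) = (42849 + 41151)*(-91*63 + 17625) = 84000*(-5733 + 17625) = 84000*11892 = 998928000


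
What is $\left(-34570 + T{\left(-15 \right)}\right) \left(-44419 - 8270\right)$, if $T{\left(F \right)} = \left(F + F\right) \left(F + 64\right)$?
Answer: $1898911560$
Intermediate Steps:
$T{\left(F \right)} = 2 F \left(64 + F\right)$
$\left(-34570 + T{\left(-15 \right)}\right) \left(-44419 - 8270\right) = \left(-34570 + 2 \left(-15\right) \left(64 - 15\right)\right) \left(-44419 - 8270\right) = \left(-34570 + 2 \left(-15\right) 49\right) \left(-52689\right) = \left(-34570 - 1470\right) \left(-52689\right) = \left(-36040\right) \left(-52689\right) = 1898911560$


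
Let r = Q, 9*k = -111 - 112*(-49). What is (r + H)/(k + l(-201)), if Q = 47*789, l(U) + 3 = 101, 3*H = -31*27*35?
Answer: 245862/6259 ≈ 39.281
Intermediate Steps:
k = 5377/9 (k = (-111 - 112*(-49))/9 = (-111 + 5488)/9 = (1/9)*5377 = 5377/9 ≈ 597.44)
H = -9765 (H = (-31*27*35)/3 = (-837*35)/3 = (1/3)*(-29295) = -9765)
l(U) = 98 (l(U) = -3 + 101 = 98)
Q = 37083
r = 37083
(r + H)/(k + l(-201)) = (37083 - 9765)/(5377/9 + 98) = 27318/(6259/9) = 27318*(9/6259) = 245862/6259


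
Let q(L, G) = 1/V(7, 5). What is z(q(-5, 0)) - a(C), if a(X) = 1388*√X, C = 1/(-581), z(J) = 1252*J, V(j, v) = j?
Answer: 1252/7 - 1388*I*√581/581 ≈ 178.86 - 57.584*I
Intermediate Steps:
q(L, G) = ⅐ (q(L, G) = 1/7 = ⅐)
C = -1/581 ≈ -0.0017212
z(q(-5, 0)) - a(C) = 1252*(⅐) - 1388*√(-1/581) = 1252/7 - 1388*I*√581/581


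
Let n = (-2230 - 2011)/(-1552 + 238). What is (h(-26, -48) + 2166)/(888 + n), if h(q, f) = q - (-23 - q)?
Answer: 2808018/1171073 ≈ 2.3978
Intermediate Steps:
n = 4241/1314 (n = -4241/(-1314) = -4241*(-1/1314) = 4241/1314 ≈ 3.2276)
h(q, f) = 23 + 2*q (h(q, f) = q + (23 + q) = 23 + 2*q)
(h(-26, -48) + 2166)/(888 + n) = ((23 + 2*(-26)) + 2166)/(888 + 4241/1314) = ((23 - 52) + 2166)/(1171073/1314) = (-29 + 2166)*(1314/1171073) = 2137*(1314/1171073) = 2808018/1171073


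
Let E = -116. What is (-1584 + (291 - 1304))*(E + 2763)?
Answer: -6874259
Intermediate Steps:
(-1584 + (291 - 1304))*(E + 2763) = (-1584 + (291 - 1304))*(-116 + 2763) = (-1584 - 1013)*2647 = -2597*2647 = -6874259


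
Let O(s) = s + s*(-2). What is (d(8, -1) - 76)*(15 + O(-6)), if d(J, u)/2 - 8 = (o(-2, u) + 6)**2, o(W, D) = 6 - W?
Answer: 6972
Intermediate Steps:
O(s) = -s (O(s) = s - 2*s = -s)
d(J, u) = 408 (d(J, u) = 16 + 2*((6 - 1*(-2)) + 6)**2 = 16 + 2*((6 + 2) + 6)**2 = 16 + 2*(8 + 6)**2 = 16 + 2*14**2 = 16 + 2*196 = 16 + 392 = 408)
(d(8, -1) - 76)*(15 + O(-6)) = (408 - 76)*(15 - 1*(-6)) = 332*(15 + 6) = 332*21 = 6972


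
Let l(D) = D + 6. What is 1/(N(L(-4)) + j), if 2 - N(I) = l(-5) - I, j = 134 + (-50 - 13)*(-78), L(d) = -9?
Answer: 1/5040 ≈ 0.00019841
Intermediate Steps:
l(D) = 6 + D
j = 5048 (j = 134 - 63*(-78) = 134 + 4914 = 5048)
N(I) = 1 + I (N(I) = 2 - ((6 - 5) - I) = 2 - (1 - I) = 2 + (-1 + I) = 1 + I)
1/(N(L(-4)) + j) = 1/((1 - 9) + 5048) = 1/(-8 + 5048) = 1/5040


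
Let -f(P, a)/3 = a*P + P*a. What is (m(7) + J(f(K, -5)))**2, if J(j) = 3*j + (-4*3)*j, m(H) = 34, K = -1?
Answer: 92416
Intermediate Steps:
f(P, a) = -6*P*a (f(P, a) = -3*(a*P + P*a) = -3*(P*a + P*a) = -6*P*a)
J(j) = -9*j (J(j) = 3*j - 12*j = -9*j)
(m(7) + J(f(K, -5)))**2 = (34 - (-54)*(-1)*(-5))**2 = (34 - 9*(-30))**2 = (34 + 270)**2 = 304**2 = 92416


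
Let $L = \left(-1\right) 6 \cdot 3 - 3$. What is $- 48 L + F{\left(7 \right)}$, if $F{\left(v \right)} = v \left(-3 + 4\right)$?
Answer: $1015$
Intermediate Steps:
$F{\left(v \right)} = v$ ($F{\left(v \right)} = v 1 = v$)
$L = -21$ ($L = \left(-6\right) 3 - 3 = -18 - 3 = -21$)
$- 48 L + F{\left(7 \right)} = \left(-48\right) \left(-21\right) + 7 = 1008 + 7 = 1015$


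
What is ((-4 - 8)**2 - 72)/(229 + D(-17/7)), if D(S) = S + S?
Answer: 168/523 ≈ 0.32122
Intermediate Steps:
D(S) = 2*S
((-4 - 8)**2 - 72)/(229 + D(-17/7)) = ((-4 - 8)**2 - 72)/(229 + 2*(-17/7)) = ((-12)**2 - 72)/(229 + 2*(-17*1/7)) = (144 - 72)/(229 + 2*(-17/7)) = 72/(229 - 34/7) = 72/(1569/7) = 72*(7/1569) = 168/523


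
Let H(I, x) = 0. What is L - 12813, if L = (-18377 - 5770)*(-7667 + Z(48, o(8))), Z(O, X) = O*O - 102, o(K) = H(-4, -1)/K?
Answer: 131950542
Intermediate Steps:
o(K) = 0 (o(K) = 0/K = 0)
Z(O, X) = -102 + O² (Z(O, X) = O² - 102 = -102 + O²)
L = 131963355 (L = (-18377 - 5770)*(-7667 + (-102 + 48²)) = -24147*(-7667 + (-102 + 2304)) = -24147*(-7667 + 2202) = -24147*(-5465) = 131963355)
L - 12813 = 131963355 - 12813 = 131950542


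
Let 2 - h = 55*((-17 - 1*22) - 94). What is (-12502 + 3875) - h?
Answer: -15944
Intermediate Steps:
h = 7317 (h = 2 - 55*((-17 - 1*22) - 94) = 2 - 55*((-17 - 22) - 94) = 2 - 55*(-39 - 94) = 2 - 55*(-133) = 2 - 1*(-7315) = 2 + 7315 = 7317)
(-12502 + 3875) - h = (-12502 + 3875) - 1*7317 = -8627 - 7317 = -15944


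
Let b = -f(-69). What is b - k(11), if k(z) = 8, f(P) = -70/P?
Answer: -622/69 ≈ -9.0145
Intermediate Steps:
b = -70/69 (b = -(-70)/(-69) = -(-70)*(-1)/69 = -1*70/69 = -70/69 ≈ -1.0145)
b - k(11) = -70/69 - 1*8 = -70/69 - 8 = -622/69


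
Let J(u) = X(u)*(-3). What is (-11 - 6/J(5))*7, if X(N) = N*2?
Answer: -378/5 ≈ -75.600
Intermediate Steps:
X(N) = 2*N
J(u) = -6*u (J(u) = (2*u)*(-3) = -6*u)
(-11 - 6/J(5))*7 = (-11 - 6/((-6*5)))*7 = (-11 - 6/(-30))*7 = (-11 - 6*(-1/30))*7 = (-11 + 1/5)*7 = -54/5*7 = -378/5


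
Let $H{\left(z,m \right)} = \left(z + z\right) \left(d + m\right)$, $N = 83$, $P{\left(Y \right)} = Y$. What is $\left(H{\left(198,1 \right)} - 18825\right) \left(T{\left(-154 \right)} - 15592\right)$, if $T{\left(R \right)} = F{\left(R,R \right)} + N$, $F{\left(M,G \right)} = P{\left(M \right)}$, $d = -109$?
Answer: $964731159$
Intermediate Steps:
$F{\left(M,G \right)} = M$
$T{\left(R \right)} = 83 + R$ ($T{\left(R \right)} = R + 83 = 83 + R$)
$H{\left(z,m \right)} = 2 z \left(-109 + m\right)$ ($H{\left(z,m \right)} = \left(z + z\right) \left(-109 + m\right) = 2 z \left(-109 + m\right)$)
$\left(H{\left(198,1 \right)} - 18825\right) \left(T{\left(-154 \right)} - 15592\right) = \left(2 \cdot 198 \left(-109 + 1\right) - 18825\right) \left(\left(83 - 154\right) - 15592\right) = \left(2 \cdot 198 \left(-108\right) - 18825\right) \left(-71 - 15592\right) = \left(-42768 - 18825\right) \left(-15663\right) = \left(-61593\right) \left(-15663\right) = 964731159$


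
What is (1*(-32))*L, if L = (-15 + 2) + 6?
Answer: 224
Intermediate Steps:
L = -7 (L = -13 + 6 = -7)
(1*(-32))*L = (1*(-32))*(-7) = -32*(-7) = 224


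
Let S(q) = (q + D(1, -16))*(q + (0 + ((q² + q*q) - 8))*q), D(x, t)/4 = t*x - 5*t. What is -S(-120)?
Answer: 469901760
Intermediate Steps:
D(x, t) = -20*t + 4*t*x (D(x, t) = 4*(t*x - 5*t) = 4*(-5*t + t*x) = -20*t + 4*t*x)
S(q) = (256 + q)*(q + q*(-8 + 2*q²)) (S(q) = (q + 4*(-16)*(-5 + 1))*(q + (0 + ((q² + q*q) - 8))*q) = (q + 4*(-16)*(-4))*(q + (0 + ((q² + q²) - 8))*q) = (q + 256)*(q + (0 + (2*q² - 8))*q) = (256 + q)*(q + (0 + (-8 + 2*q²))*q) = (256 + q)*(q + (-8 + 2*q²)*q) = (256 + q)*(q + q*(-8 + 2*q²)))
-S(-120) = -(-120)*(-1792 - 7*(-120) + 2*(-120)³ + 512*(-120)²) = -(-120)*(-1792 + 840 + 2*(-1728000) + 512*14400) = -(-120)*(-1792 + 840 - 3456000 + 7372800) = -(-120)*3915848 = -1*(-469901760) = 469901760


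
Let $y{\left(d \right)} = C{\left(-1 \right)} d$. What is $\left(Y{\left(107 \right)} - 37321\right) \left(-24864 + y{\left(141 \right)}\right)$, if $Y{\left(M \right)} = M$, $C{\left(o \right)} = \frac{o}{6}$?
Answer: $926163425$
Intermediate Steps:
$C{\left(o \right)} = \frac{o}{6}$ ($C{\left(o \right)} = o \frac{1}{6} = \frac{o}{6}$)
$y{\left(d \right)} = - \frac{d}{6}$ ($y{\left(d \right)} = \frac{1}{6} \left(-1\right) d = - \frac{d}{6}$)
$\left(Y{\left(107 \right)} - 37321\right) \left(-24864 + y{\left(141 \right)}\right) = \left(107 - 37321\right) \left(-24864 - \frac{47}{2}\right) = - 37214 \left(-24864 - \frac{47}{2}\right) = \left(-37214\right) \left(- \frac{49775}{2}\right) = 926163425$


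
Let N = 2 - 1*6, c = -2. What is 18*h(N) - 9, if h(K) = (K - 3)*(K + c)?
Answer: 747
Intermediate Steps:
N = -4 (N = 2 - 6 = -4)
h(K) = (-3 + K)*(-2 + K) (h(K) = (K - 3)*(K - 2) = (-3 + K)*(-2 + K))
18*h(N) - 9 = 18*(6 + (-4)² - 5*(-4)) - 9 = 18*(6 + 16 + 20) - 9 = 18*42 - 9 = 756 - 9 = 747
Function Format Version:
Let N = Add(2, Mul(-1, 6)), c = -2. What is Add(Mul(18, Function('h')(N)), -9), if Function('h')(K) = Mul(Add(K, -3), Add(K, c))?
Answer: 747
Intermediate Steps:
N = -4 (N = Add(2, -6) = -4)
Function('h')(K) = Mul(Add(-3, K), Add(-2, K)) (Function('h')(K) = Mul(Add(K, -3), Add(K, -2)) = Mul(Add(-3, K), Add(-2, K)))
Add(Mul(18, Function('h')(N)), -9) = Add(Mul(18, Add(6, Pow(-4, 2), Mul(-5, -4))), -9) = Add(Mul(18, Add(6, 16, 20)), -9) = Add(Mul(18, 42), -9) = Add(756, -9) = 747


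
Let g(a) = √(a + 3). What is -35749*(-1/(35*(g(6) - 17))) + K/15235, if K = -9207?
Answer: -1426357/19390 ≈ -73.562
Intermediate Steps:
g(a) = √(3 + a)
-35749*(-1/(35*(g(6) - 17))) + K/15235 = -35749*(-1/(35*(√(3 + 6) - 17))) - 9207/15235 = -35749*(-1/(35*(√9 - 17))) - 9207*1/15235 = -35749*(-1/(35*(3 - 17))) - 837/1385 = -35749/((-14*(-35))) - 837/1385 = -35749/490 - 837/1385 = -35749*1/490 - 837/1385 = -5107/70 - 837/1385 = -1426357/19390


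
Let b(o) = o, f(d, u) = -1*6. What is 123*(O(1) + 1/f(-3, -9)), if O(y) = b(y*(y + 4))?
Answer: 1189/2 ≈ 594.50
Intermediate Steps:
f(d, u) = -6
O(y) = y*(4 + y) (O(y) = y*(y + 4) = y*(4 + y))
123*(O(1) + 1/f(-3, -9)) = 123*(1*(4 + 1) + 1/(-6)) = 123*(1*5 - 1/6) = 123*(5 - 1/6) = 123*(29/6) = 1189/2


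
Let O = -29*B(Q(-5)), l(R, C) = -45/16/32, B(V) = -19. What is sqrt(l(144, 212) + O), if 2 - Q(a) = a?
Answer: sqrt(564134)/32 ≈ 23.472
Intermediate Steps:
Q(a) = 2 - a
l(R, C) = -45/512 (l(R, C) = -45*1/16*(1/32) = -45/16*1/32 = -45/512)
O = 551 (O = -29*(-19) = 551)
sqrt(l(144, 212) + O) = sqrt(-45/512 + 551) = sqrt(282067/512) = sqrt(564134)/32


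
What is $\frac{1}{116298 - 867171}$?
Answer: $- \frac{1}{750873} \approx -1.3318 \cdot 10^{-6}$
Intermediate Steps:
$\frac{1}{116298 - 867171} = \frac{1}{-750873} = - \frac{1}{750873}$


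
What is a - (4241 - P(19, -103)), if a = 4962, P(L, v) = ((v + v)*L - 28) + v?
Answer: -3324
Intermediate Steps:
P(L, v) = -28 + v + 2*L*v (P(L, v) = ((2*v)*L - 28) + v = (2*L*v - 28) + v = (-28 + 2*L*v) + v = -28 + v + 2*L*v)
a - (4241 - P(19, -103)) = 4962 - (4241 - (-28 - 103 + 2*19*(-103))) = 4962 - (4241 - (-28 - 103 - 3914)) = 4962 - (4241 - 1*(-4045)) = 4962 - (4241 + 4045) = 4962 - 1*8286 = 4962 - 8286 = -3324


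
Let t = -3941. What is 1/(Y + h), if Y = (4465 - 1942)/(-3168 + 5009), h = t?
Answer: -1841/7252858 ≈ -0.00025383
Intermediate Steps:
h = -3941
Y = 2523/1841 ≈ 1.3705
1/(Y + h) = 1/(2523/1841 - 3941) = 1/(-7252858/1841) = -1841/7252858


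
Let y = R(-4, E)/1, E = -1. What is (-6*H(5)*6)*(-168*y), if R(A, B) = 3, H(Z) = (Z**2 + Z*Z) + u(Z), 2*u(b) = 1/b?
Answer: 4545072/5 ≈ 9.0901e+5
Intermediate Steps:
u(b) = 1/(2*b)
H(Z) = 1/(2*Z) + 2*Z**2 (H(Z) = (Z**2 + Z*Z) + 1/(2*Z) = (Z**2 + Z**2) + 1/(2*Z) = 2*Z**2 + 1/(2*Z) = 1/(2*Z) + 2*Z**2)
y = 3 (y = 3/1 = 3*1 = 3)
(-6*H(5)*6)*(-168*y) = (-3*(1 + 4*5**3)/5*6)*(-168*3) = (-3*(1 + 4*125)/5*6)*(-504) = (-3*(1 + 500)/5*6)*(-504) = (-3*501/5*6)*(-504) = (-6*501/10*6)*(-504) = -1503/5*6*(-504) = -9018/5*(-504) = 4545072/5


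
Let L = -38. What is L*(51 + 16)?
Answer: -2546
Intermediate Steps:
L*(51 + 16) = -38*(51 + 16) = -38*67 = -2546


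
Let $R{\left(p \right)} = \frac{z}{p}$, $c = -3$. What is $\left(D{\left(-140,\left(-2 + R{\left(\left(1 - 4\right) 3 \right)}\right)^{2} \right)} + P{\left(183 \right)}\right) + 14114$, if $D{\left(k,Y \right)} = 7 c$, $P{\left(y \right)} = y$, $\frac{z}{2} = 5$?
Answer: $14276$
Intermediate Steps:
$z = 10$ ($z = 2 \cdot 5 = 10$)
$R{\left(p \right)} = \frac{10}{p}$
$D{\left(k,Y \right)} = -21$ ($D{\left(k,Y \right)} = 7 \left(-3\right) = -21$)
$\left(D{\left(-140,\left(-2 + R{\left(\left(1 - 4\right) 3 \right)}\right)^{2} \right)} + P{\left(183 \right)}\right) + 14114 = \left(-21 + 183\right) + 14114 = 162 + 14114 = 14276$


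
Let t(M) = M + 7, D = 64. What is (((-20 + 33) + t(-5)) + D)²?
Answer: 6241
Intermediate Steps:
t(M) = 7 + M
(((-20 + 33) + t(-5)) + D)² = (((-20 + 33) + (7 - 5)) + 64)² = ((13 + 2) + 64)² = (15 + 64)² = 79² = 6241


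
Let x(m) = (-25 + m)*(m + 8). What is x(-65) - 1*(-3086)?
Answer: 8216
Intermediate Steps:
x(m) = (-25 + m)*(8 + m)
x(-65) - 1*(-3086) = (-200 + (-65)**2 - 17*(-65)) - 1*(-3086) = (-200 + 4225 + 1105) + 3086 = 5130 + 3086 = 8216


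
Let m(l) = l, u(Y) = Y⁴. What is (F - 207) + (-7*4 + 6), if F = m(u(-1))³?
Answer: -228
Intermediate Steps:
F = 1 (F = ((-1)⁴)³ = 1³ = 1)
(F - 207) + (-7*4 + 6) = (1 - 207) + (-7*4 + 6) = -206 + (-28 + 6) = -206 - 22 = -228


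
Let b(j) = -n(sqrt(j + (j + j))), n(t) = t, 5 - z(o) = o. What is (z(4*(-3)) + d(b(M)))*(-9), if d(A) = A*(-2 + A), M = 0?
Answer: -153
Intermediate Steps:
z(o) = 5 - o
b(j) = -sqrt(3)*sqrt(j) (b(j) = -sqrt(j + (j + j)) = -sqrt(j + 2*j) = -sqrt(3*j) = -sqrt(3)*sqrt(j))
(z(4*(-3)) + d(b(M)))*(-9) = ((5 - 4*(-3)) + (-sqrt(3)*sqrt(0))*(-2 - sqrt(3)*sqrt(0)))*(-9) = ((5 - 1*(-12)) + (-1*sqrt(3)*0)*(-2 - 1*sqrt(3)*0))*(-9) = ((5 + 12) + 0*(-2 + 0))*(-9) = (17 + 0*(-2))*(-9) = (17 + 0)*(-9) = 17*(-9) = -153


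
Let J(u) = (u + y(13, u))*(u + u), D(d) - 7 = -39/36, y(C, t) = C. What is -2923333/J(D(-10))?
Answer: -210479976/16117 ≈ -13060.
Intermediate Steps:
D(d) = 71/12 (D(d) = 7 - 39/36 = 7 - 39*1/36 = 7 - 13/12 = 71/12)
J(u) = 2*u*(13 + u) (J(u) = (u + 13)*(u + u) = (13 + u)*(2*u) = 2*u*(13 + u))
-2923333/J(D(-10)) = -2923333*6/(71*(13 + 71/12)) = -2923333/(2*(71/12)*(227/12)) = -2923333/16117/72 = -2923333*72/16117 = -210479976/16117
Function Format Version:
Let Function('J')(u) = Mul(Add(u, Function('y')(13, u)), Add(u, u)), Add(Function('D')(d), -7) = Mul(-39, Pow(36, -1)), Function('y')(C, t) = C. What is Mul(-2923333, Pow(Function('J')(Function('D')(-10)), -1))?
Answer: Rational(-210479976, 16117) ≈ -13060.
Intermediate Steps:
Function('D')(d) = Rational(71, 12) (Function('D')(d) = Add(7, Mul(-39, Pow(36, -1))) = Add(7, Mul(-39, Rational(1, 36))) = Add(7, Rational(-13, 12)) = Rational(71, 12))
Function('J')(u) = Mul(2, u, Add(13, u)) (Function('J')(u) = Mul(Add(u, 13), Add(u, u)) = Mul(Add(13, u), Mul(2, u)) = Mul(2, u, Add(13, u)))
Mul(-2923333, Pow(Function('J')(Function('D')(-10)), -1)) = Mul(-2923333, Pow(Mul(2, Rational(71, 12), Add(13, Rational(71, 12))), -1)) = Mul(-2923333, Pow(Mul(2, Rational(71, 12), Rational(227, 12)), -1)) = Mul(-2923333, Pow(Rational(16117, 72), -1)) = Mul(-2923333, Rational(72, 16117)) = Rational(-210479976, 16117)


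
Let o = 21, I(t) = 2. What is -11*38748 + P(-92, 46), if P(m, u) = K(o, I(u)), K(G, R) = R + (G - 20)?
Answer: -426225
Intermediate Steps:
K(G, R) = -20 + G + R (K(G, R) = R + (-20 + G) = -20 + G + R)
P(m, u) = 3 (P(m, u) = -20 + 21 + 2 = 3)
-11*38748 + P(-92, 46) = -11*38748 + 3 = -426228 + 3 = -426225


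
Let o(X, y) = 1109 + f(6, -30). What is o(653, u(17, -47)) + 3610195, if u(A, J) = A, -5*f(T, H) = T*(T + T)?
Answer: 18056448/5 ≈ 3.6113e+6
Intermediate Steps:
f(T, H) = -2*T²/5 (f(T, H) = -T*(T + T)/5 = -T*2*T/5 = -2*T²/5)
o(X, y) = 5473/5 (o(X, y) = 1109 - ⅖*6² = 1109 - ⅖*36 = 1109 - 72/5 = 5473/5)
o(653, u(17, -47)) + 3610195 = 5473/5 + 3610195 = 18056448/5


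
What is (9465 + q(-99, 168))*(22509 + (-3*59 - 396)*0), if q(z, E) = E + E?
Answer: 220610709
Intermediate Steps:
q(z, E) = 2*E
(9465 + q(-99, 168))*(22509 + (-3*59 - 396)*0) = (9465 + 2*168)*(22509 + (-3*59 - 396)*0) = (9465 + 336)*(22509 + (-177 - 396)*0) = 9801*(22509 - 573*0) = 9801*(22509 + 0) = 9801*22509 = 220610709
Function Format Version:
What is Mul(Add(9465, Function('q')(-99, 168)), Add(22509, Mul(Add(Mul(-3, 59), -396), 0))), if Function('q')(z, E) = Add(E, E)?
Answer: 220610709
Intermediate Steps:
Function('q')(z, E) = Mul(2, E)
Mul(Add(9465, Function('q')(-99, 168)), Add(22509, Mul(Add(Mul(-3, 59), -396), 0))) = Mul(Add(9465, Mul(2, 168)), Add(22509, Mul(Add(Mul(-3, 59), -396), 0))) = Mul(Add(9465, 336), Add(22509, Mul(Add(-177, -396), 0))) = Mul(9801, Add(22509, Mul(-573, 0))) = Mul(9801, Add(22509, 0)) = Mul(9801, 22509) = 220610709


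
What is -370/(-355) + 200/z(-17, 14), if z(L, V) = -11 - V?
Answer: -494/71 ≈ -6.9577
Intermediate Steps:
-370/(-355) + 200/z(-17, 14) = -370/(-355) + 200/(-11 - 1*14) = -370*(-1/355) + 200/(-11 - 14) = 74/71 + 200/(-25) = 74/71 + 200*(-1/25) = 74/71 - 8 = -494/71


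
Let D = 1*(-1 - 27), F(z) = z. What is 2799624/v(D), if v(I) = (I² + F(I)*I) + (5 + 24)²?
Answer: 933208/803 ≈ 1162.2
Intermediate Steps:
D = -28 (D = 1*(-28) = -28)
v(I) = 841 + 2*I² (v(I) = (I² + I*I) + (5 + 24)² = (I² + I²) + 29² = 2*I² + 841 = 841 + 2*I²)
2799624/v(D) = 2799624/(841 + 2*(-28)²) = 2799624/(841 + 2*784) = 2799624/(841 + 1568) = 2799624/2409 = 2799624*(1/2409) = 933208/803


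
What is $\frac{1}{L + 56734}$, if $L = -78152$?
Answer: $- \frac{1}{21418} \approx -4.669 \cdot 10^{-5}$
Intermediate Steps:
$\frac{1}{L + 56734} = \frac{1}{-78152 + 56734} = \frac{1}{-21418} = - \frac{1}{21418}$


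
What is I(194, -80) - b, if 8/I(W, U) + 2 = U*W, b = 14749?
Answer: -114466993/7761 ≈ -14749.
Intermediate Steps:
I(W, U) = 8/(-2 + U*W)
I(194, -80) - b = 8/(-2 - 80*194) - 1*14749 = 8/(-2 - 15520) - 14749 = 8/(-15522) - 14749 = 8*(-1/15522) - 14749 = -4/7761 - 14749 = -114466993/7761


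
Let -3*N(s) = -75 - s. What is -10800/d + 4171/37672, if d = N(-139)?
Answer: 19075621/37672 ≈ 506.36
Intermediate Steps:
N(s) = 25 + s/3 (N(s) = -(-75 - s)/3 = 25 + s/3)
d = -64/3 (d = 25 + (⅓)*(-139) = 25 - 139/3 = -64/3 ≈ -21.333)
-10800/d + 4171/37672 = -10800/(-64/3) + 4171/37672 = -10800*(-3/64) + 4171*(1/37672) = 2025/4 + 4171/37672 = 19075621/37672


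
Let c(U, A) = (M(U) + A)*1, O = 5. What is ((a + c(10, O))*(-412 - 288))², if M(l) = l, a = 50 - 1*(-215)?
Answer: 38416000000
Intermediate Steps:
a = 265 (a = 50 + 215 = 265)
c(U, A) = A + U (c(U, A) = (U + A)*1 = (A + U)*1 = A + U)
((a + c(10, O))*(-412 - 288))² = ((265 + (5 + 10))*(-412 - 288))² = ((265 + 15)*(-700))² = (280*(-700))² = (-196000)² = 38416000000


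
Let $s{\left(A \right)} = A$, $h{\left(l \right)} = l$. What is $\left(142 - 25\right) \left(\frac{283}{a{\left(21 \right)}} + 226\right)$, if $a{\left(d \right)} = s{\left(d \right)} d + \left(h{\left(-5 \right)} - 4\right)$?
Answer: $\frac{1272895}{48} \approx 26519.0$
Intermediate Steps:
$a{\left(d \right)} = -9 + d^{2}$ ($a{\left(d \right)} = d d - 9 = d^{2} - 9 = -9 + d^{2}$)
$\left(142 - 25\right) \left(\frac{283}{a{\left(21 \right)}} + 226\right) = \left(142 - 25\right) \left(\frac{283}{-9 + 21^{2}} + 226\right) = 117 \left(\frac{283}{-9 + 441} + 226\right) = 117 \left(\frac{283}{432} + 226\right) = 117 \cdot \frac{97915}{432} = \frac{1272895}{48}$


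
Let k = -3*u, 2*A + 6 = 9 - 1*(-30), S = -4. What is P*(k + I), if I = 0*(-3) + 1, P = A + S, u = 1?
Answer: -25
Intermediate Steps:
A = 33/2 (A = -3 + (9 - 1*(-30))/2 = -3 + (9 + 30)/2 = -3 + (½)*39 = -3 + 39/2 = 33/2 ≈ 16.500)
P = 25/2 (P = 33/2 - 4 = 25/2 ≈ 12.500)
I = 1 (I = 0 + 1 = 1)
k = -3 (k = -3*1 = -3)
P*(k + I) = 25*(-3 + 1)/2 = (25/2)*(-2) = -25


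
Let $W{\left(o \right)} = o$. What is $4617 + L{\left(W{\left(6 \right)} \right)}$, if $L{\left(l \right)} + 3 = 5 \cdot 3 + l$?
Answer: $4635$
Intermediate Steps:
$L{\left(l \right)} = 12 + l$ ($L{\left(l \right)} = -3 + \left(5 \cdot 3 + l\right) = -3 + \left(15 + l\right) = 12 + l$)
$4617 + L{\left(W{\left(6 \right)} \right)} = 4617 + \left(12 + 6\right) = 4617 + 18 = 4635$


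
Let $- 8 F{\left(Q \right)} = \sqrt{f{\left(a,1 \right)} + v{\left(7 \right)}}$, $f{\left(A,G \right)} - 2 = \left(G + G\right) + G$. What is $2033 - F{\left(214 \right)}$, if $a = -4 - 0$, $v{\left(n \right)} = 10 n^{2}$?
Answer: $2033 + \frac{3 \sqrt{55}}{8} \approx 2035.8$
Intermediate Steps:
$a = -4$ ($a = -4 + 0 = -4$)
$f{\left(A,G \right)} = 2 + 3 G$ ($f{\left(A,G \right)} = 2 + \left(\left(G + G\right) + G\right) = 2 + \left(2 G + G\right) = 2 + 3 G$)
$F{\left(Q \right)} = - \frac{3 \sqrt{55}}{8}$ ($F{\left(Q \right)} = - \frac{\sqrt{\left(2 + 3 \cdot 1\right) + 10 \cdot 7^{2}}}{8} = - \frac{\sqrt{\left(2 + 3\right) + 10 \cdot 49}}{8} = - \frac{\sqrt{5 + 490}}{8} = - \frac{\sqrt{495}}{8} = - \frac{3 \sqrt{55}}{8}$)
$2033 - F{\left(214 \right)} = 2033 - - \frac{3 \sqrt{55}}{8} = 2033 + \frac{3 \sqrt{55}}{8}$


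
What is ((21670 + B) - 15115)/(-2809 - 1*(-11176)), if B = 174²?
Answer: 12277/2789 ≈ 4.4019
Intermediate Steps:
B = 30276
((21670 + B) - 15115)/(-2809 - 1*(-11176)) = ((21670 + 30276) - 15115)/(-2809 - 1*(-11176)) = (51946 - 15115)/(-2809 + 11176) = 36831/8367 = 36831*(1/8367) = 12277/2789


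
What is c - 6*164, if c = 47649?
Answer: 46665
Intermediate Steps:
c - 6*164 = 47649 - 6*164 = 47649 - 984 = 46665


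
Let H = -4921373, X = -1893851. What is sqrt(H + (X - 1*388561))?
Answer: I*sqrt(7203785) ≈ 2684.0*I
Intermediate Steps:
sqrt(H + (X - 1*388561)) = sqrt(-4921373 + (-1893851 - 1*388561)) = sqrt(-4921373 + (-1893851 - 388561)) = sqrt(-4921373 - 2282412) = sqrt(-7203785) = I*sqrt(7203785)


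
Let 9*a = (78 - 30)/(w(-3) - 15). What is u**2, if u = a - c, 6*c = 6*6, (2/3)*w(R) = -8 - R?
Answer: 708964/18225 ≈ 38.901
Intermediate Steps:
w(R) = -12 - 3*R/2 (w(R) = 3*(-8 - R)/2 = -12 - 3*R/2)
c = 6 (c = (6*6)/6 = (1/6)*36 = 6)
a = -32/135 (a = ((78 - 30)/((-12 - 3/2*(-3)) - 15))/9 = (48/((-12 + 9/2) - 15))/9 = (48/(-15/2 - 15))/9 = (48/(-45/2))/9 = (48*(-2/45))/9 = (1/9)*(-32/15) = -32/135 ≈ -0.23704)
u = -842/135 (u = -32/135 - 1*6 = -32/135 - 6 = -842/135 ≈ -6.2370)
u**2 = (-842/135)**2 = 708964/18225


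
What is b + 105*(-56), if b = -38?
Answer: -5918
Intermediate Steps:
b + 105*(-56) = -38 + 105*(-56) = -38 - 5880 = -5918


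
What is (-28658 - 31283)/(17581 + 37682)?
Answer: -59941/55263 ≈ -1.0847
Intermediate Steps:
(-28658 - 31283)/(17581 + 37682) = -59941/55263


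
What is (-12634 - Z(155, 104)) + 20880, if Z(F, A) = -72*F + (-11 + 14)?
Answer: 19403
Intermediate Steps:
Z(F, A) = 3 - 72*F (Z(F, A) = -72*F + 3 = 3 - 72*F)
(-12634 - Z(155, 104)) + 20880 = (-12634 - (3 - 72*155)) + 20880 = (-12634 - (3 - 11160)) + 20880 = (-12634 - 1*(-11157)) + 20880 = (-12634 + 11157) + 20880 = -1477 + 20880 = 19403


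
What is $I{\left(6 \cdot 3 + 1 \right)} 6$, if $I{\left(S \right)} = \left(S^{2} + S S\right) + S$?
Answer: $4446$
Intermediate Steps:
$I{\left(S \right)} = S + 2 S^{2}$ ($I{\left(S \right)} = \left(S^{2} + S^{2}\right) + S = 2 S^{2} + S = S + 2 S^{2}$)
$I{\left(6 \cdot 3 + 1 \right)} 6 = \left(6 \cdot 3 + 1\right) \left(1 + 2 \left(6 \cdot 3 + 1\right)\right) 6 = \left(18 + 1\right) \left(1 + 2 \left(18 + 1\right)\right) 6 = 19 \left(1 + 2 \cdot 19\right) 6 = 19 \left(1 + 38\right) 6 = 19 \cdot 39 \cdot 6 = 741 \cdot 6 = 4446$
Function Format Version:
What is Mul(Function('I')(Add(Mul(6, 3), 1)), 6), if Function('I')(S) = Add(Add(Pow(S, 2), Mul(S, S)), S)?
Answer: 4446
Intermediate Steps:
Function('I')(S) = Add(S, Mul(2, Pow(S, 2))) (Function('I')(S) = Add(Add(Pow(S, 2), Pow(S, 2)), S) = Add(Mul(2, Pow(S, 2)), S) = Add(S, Mul(2, Pow(S, 2))))
Mul(Function('I')(Add(Mul(6, 3), 1)), 6) = Mul(Mul(Add(Mul(6, 3), 1), Add(1, Mul(2, Add(Mul(6, 3), 1)))), 6) = Mul(Mul(Add(18, 1), Add(1, Mul(2, Add(18, 1)))), 6) = Mul(Mul(19, Add(1, Mul(2, 19))), 6) = Mul(Mul(19, Add(1, 38)), 6) = Mul(Mul(19, 39), 6) = Mul(741, 6) = 4446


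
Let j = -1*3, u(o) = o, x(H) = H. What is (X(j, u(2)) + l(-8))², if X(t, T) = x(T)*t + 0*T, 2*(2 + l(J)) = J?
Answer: 144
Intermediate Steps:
l(J) = -2 + J/2
j = -3
X(t, T) = T*t (X(t, T) = T*t + 0*T = T*t + 0 = T*t)
(X(j, u(2)) + l(-8))² = (2*(-3) + (-2 + (½)*(-8)))² = (-6 + (-2 - 4))² = (-6 - 6)² = (-12)² = 144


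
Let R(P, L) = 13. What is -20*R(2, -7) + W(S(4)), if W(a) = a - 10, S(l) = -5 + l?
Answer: -271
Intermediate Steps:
W(a) = -10 + a
-20*R(2, -7) + W(S(4)) = -20*13 + (-10 + (-5 + 4)) = -260 + (-10 - 1) = -260 - 11 = -271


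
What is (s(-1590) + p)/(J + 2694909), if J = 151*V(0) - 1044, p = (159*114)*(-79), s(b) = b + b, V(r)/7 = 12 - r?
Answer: -478378/902183 ≈ -0.53024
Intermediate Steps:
V(r) = 84 - 7*r (V(r) = 7*(12 - r) = 84 - 7*r)
s(b) = 2*b
p = -1431954 (p = 18126*(-79) = -1431954)
J = 11640 (J = 151*(84 - 7*0) - 1044 = 151*(84 + 0) - 1044 = 151*84 - 1044 = 12684 - 1044 = 11640)
(s(-1590) + p)/(J + 2694909) = (2*(-1590) - 1431954)/(11640 + 2694909) = (-3180 - 1431954)/2706549 = -1435134*1/2706549 = -478378/902183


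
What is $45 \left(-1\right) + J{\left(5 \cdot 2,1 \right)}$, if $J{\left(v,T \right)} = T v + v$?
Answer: $-25$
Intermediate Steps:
$J{\left(v,T \right)} = v + T v$
$45 \left(-1\right) + J{\left(5 \cdot 2,1 \right)} = 45 \left(-1\right) + 5 \cdot 2 \left(1 + 1\right) = -45 + 10 \cdot 2 = -45 + 20 = -25$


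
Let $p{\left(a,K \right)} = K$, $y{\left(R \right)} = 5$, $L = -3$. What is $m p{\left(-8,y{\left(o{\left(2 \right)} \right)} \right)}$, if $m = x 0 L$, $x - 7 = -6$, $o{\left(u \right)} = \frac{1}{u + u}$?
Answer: $0$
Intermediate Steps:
$o{\left(u \right)} = \frac{1}{2 u}$
$x = 1$ ($x = 7 - 6 = 1$)
$m = 0$ ($m = 1 \cdot 0 \left(-3\right) = 0 \left(-3\right) = 0$)
$m p{\left(-8,y{\left(o{\left(2 \right)} \right)} \right)} = 0 \cdot 5 = 0$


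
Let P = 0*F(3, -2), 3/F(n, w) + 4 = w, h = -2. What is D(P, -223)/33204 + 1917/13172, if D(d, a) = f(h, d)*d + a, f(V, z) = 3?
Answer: 7589339/54670386 ≈ 0.13882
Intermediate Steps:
F(n, w) = 3/(-4 + w)
P = 0 (P = 0*(3/(-4 - 2)) = 0*(3/(-6)) = 0*(3*(-⅙)) = 0*(-½) = 0)
D(d, a) = a + 3*d (D(d, a) = 3*d + a = a + 3*d)
D(P, -223)/33204 + 1917/13172 = (-223 + 3*0)/33204 + 1917/13172 = (-223 + 0)*(1/33204) + 1917*(1/13172) = -223*1/33204 + 1917/13172 = -223/33204 + 1917/13172 = 7589339/54670386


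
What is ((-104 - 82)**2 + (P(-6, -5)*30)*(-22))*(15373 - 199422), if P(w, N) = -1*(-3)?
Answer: -6002942184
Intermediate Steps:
P(w, N) = 3
((-104 - 82)**2 + (P(-6, -5)*30)*(-22))*(15373 - 199422) = ((-104 - 82)**2 + (3*30)*(-22))*(15373 - 199422) = ((-186)**2 + 90*(-22))*(-184049) = (34596 - 1980)*(-184049) = 32616*(-184049) = -6002942184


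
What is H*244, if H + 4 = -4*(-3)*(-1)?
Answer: -3904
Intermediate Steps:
H = -16 (H = -4 - 4*(-3)*(-1) = -4 + 12*(-1) = -4 - 12 = -16)
H*244 = -16*244 = -3904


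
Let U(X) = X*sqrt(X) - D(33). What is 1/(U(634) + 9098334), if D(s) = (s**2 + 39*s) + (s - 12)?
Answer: 9095937/82735815067865 - 634*sqrt(634)/82735815067865 ≈ 1.0975e-7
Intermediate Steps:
D(s) = -12 + s**2 + 40*s (D(s) = (s**2 + 39*s) + (-12 + s) = -12 + s**2 + 40*s)
U(X) = -2397 + X**(3/2) (U(X) = X*sqrt(X) - (-12 + 33**2 + 40*33) = X**(3/2) - (-12 + 1089 + 1320) = X**(3/2) - 1*2397 = X**(3/2) - 2397 = -2397 + X**(3/2))
1/(U(634) + 9098334) = 1/((-2397 + 634**(3/2)) + 9098334) = 1/((-2397 + 634*sqrt(634)) + 9098334) = 1/(9095937 + 634*sqrt(634))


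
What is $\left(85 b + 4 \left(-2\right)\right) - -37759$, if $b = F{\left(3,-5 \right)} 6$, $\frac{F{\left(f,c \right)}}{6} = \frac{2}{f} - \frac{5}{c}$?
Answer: $42851$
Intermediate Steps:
$F{\left(f,c \right)} = - \frac{30}{c} + \frac{12}{f}$ ($F{\left(f,c \right)} = 6 \left(\frac{2}{f} - \frac{5}{c}\right) = 6 \left(- \frac{5}{c} + \frac{2}{f}\right) = - \frac{30}{c} + \frac{12}{f}$)
$b = 60$ ($b = \left(- \frac{30}{-5} + \frac{12}{3}\right) 6 = \left(\left(-30\right) \left(- \frac{1}{5}\right) + 12 \cdot \frac{1}{3}\right) 6 = \left(6 + 4\right) 6 = 10 \cdot 6 = 60$)
$\left(85 b + 4 \left(-2\right)\right) - -37759 = \left(85 \cdot 60 + 4 \left(-2\right)\right) - -37759 = \left(5100 - 8\right) + 37759 = 5092 + 37759 = 42851$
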